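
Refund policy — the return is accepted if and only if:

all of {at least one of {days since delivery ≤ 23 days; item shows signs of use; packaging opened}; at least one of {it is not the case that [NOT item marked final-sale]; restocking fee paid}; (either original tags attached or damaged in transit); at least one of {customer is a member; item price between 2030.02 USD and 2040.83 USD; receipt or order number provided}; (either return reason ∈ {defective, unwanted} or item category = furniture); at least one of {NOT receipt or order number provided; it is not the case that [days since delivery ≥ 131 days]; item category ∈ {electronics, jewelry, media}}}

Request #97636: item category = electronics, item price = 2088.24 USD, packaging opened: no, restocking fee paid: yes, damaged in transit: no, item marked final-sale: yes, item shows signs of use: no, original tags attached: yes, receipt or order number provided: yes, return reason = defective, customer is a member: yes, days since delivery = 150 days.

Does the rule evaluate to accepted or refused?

Refused

Atomic conditions:
  days since delivery ≤ 23 days: 150 ≤ 23 is false
  item shows signs of use: no → false
  packaging opened: no → false
  NOT item marked final-sale: yes → false
  restocking fee paid: yes → true
  original tags attached: yes → true
  damaged in transit: no → false
  customer is a member: yes → true
  item price between 2030.02 USD and 2040.83 USD: 2088.24 in [2030.02, 2040.83] is false
  receipt or order number provided: yes → true
  return reason ∈ {defective, unwanted}: defective is in the set → true
  item category = furniture: electronics == furniture is false
  NOT receipt or order number provided: yes → false
  days since delivery ≥ 131 days: 150 ≥ 131 is true
  item category ∈ {electronics, jewelry, media}: electronics is in the set → true
Combine:
[1] false OR false OR false = false
[2.1] NOT false = true
[2] true OR true = true
[3] true OR false = true
[4] true OR false OR true = true
[5] true OR false = true
[6.2] NOT true = false
[6] false OR false OR true = true
[root] false AND true AND true AND true AND true AND true = false
Overall: false → refused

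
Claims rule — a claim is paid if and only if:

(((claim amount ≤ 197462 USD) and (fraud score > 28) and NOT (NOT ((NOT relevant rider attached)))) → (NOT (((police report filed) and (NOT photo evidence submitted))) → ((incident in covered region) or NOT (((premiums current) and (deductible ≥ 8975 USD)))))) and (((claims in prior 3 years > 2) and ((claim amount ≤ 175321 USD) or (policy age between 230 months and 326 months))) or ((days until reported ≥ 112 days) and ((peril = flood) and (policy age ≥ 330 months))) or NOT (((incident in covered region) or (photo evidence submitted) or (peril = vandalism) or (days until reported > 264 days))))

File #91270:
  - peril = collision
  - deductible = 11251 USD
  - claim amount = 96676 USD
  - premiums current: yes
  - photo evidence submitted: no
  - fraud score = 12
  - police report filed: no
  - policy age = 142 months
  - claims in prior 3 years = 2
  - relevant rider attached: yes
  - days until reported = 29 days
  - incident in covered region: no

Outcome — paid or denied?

Atomic conditions:
  claim amount ≤ 197462 USD: 96676 ≤ 197462 is true
  fraud score > 28: 12 > 28 is false
  NOT relevant rider attached: yes → false
  police report filed: no → false
  NOT photo evidence submitted: no → true
  incident in covered region: no → false
  premiums current: yes → true
  deductible ≥ 8975 USD: 11251 ≥ 8975 is true
  claims in prior 3 years > 2: 2 > 2 is false
  claim amount ≤ 175321 USD: 96676 ≤ 175321 is true
  policy age between 230 months and 326 months: 142 in [230, 326] is false
  days until reported ≥ 112 days: 29 ≥ 112 is false
  peril = flood: collision == flood is false
  policy age ≥ 330 months: 142 ≥ 330 is false
  photo evidence submitted: no → false
  peril = vandalism: collision == vandalism is false
  days until reported > 264 days: 29 > 264 is false
Combine:
[1.1.3.1] NOT false = true
[1.1.3] NOT true = false
[1.1] true AND false AND false = false
[1.2.1.1] false AND true = false
[1.2.1] NOT false = true
[1.2.2.2.1] true AND true = true
[1.2.2.2] NOT true = false
[1.2.2] false OR false = false
[1.2] true → false = false
[1] false → false (antecedent false ⇒ implication holds) = true
[2.1.2] true OR false = true
[2.1] false AND true = false
[2.2.2] false AND false = false
[2.2] false AND false = false
[2.3.1] false OR false OR false OR false = false
[2.3] NOT false = true
[2] false OR false OR true = true
[root] true AND true = true
Overall: true → paid

Paid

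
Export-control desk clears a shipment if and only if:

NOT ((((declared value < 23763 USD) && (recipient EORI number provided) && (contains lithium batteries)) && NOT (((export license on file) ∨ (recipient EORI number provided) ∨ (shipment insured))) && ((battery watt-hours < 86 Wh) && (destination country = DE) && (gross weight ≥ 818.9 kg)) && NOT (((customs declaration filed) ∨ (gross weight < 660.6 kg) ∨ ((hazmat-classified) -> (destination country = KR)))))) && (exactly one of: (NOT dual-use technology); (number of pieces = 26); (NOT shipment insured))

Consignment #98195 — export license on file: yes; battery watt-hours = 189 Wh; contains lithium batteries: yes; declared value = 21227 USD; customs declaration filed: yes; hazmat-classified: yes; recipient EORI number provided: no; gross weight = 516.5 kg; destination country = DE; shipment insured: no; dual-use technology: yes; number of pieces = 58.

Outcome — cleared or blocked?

Atomic conditions:
  declared value < 23763 USD: 21227 < 23763 is true
  recipient EORI number provided: no → false
  contains lithium batteries: yes → true
  export license on file: yes → true
  shipment insured: no → false
  battery watt-hours < 86 Wh: 189 < 86 is false
  destination country = DE: DE == DE is true
  gross weight ≥ 818.9 kg: 516.5 ≥ 818.9 is false
  customs declaration filed: yes → true
  gross weight < 660.6 kg: 516.5 < 660.6 is true
  hazmat-classified: yes → true
  destination country = KR: DE == KR is false
  NOT dual-use technology: yes → false
  number of pieces = 26: 58 == 26 is false
  NOT shipment insured: no → true
Combine:
[1.1.1] true AND false AND true = false
[1.1.2.1] true OR false OR false = true
[1.1.2] NOT true = false
[1.1.3] false AND true AND false = false
[1.1.4.1.3] true → false = false
[1.1.4.1] true OR true OR false = true
[1.1.4] NOT true = false
[1.1] false AND false AND false AND false = false
[1] NOT false = true
[2] exactly-one(false, false, true) = true
[root] true AND true = true
Overall: true → cleared

Cleared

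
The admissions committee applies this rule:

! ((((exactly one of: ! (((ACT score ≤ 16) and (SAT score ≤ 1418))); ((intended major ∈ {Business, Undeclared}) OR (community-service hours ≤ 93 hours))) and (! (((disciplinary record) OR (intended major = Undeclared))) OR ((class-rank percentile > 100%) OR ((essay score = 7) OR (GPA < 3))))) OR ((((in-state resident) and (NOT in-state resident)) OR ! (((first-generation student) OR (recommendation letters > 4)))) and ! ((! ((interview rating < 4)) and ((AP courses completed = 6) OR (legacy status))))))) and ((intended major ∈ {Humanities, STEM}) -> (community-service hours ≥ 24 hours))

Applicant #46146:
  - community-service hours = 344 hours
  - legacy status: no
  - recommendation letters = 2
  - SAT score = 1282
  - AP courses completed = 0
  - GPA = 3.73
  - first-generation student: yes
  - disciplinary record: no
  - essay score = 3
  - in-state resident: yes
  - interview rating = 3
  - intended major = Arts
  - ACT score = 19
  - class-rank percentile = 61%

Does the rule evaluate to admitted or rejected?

Atomic conditions:
  ACT score ≤ 16: 19 ≤ 16 is false
  SAT score ≤ 1418: 1282 ≤ 1418 is true
  intended major ∈ {Business, Undeclared}: Arts is not in the set → false
  community-service hours ≤ 93 hours: 344 ≤ 93 is false
  disciplinary record: no → false
  intended major = Undeclared: Arts == Undeclared is false
  class-rank percentile > 100%: 61 > 100 is false
  essay score = 7: 3 == 7 is false
  GPA < 3: 3.73 < 3 is false
  in-state resident: yes → true
  NOT in-state resident: yes → false
  first-generation student: yes → true
  recommendation letters > 4: 2 > 4 is false
  interview rating < 4: 3 < 4 is true
  AP courses completed = 6: 0 == 6 is false
  legacy status: no → false
  intended major ∈ {Humanities, STEM}: Arts is not in the set → false
  community-service hours ≥ 24 hours: 344 ≥ 24 is true
Combine:
[1.1.1.1.1.1] false AND true = false
[1.1.1.1.1] NOT false = true
[1.1.1.1.2] false OR false = false
[1.1.1.1] exactly-one(true, false) = true
[1.1.1.2.1.1] false OR false = false
[1.1.1.2.1] NOT false = true
[1.1.1.2.2.2] false OR false = false
[1.1.1.2.2] false OR false = false
[1.1.1.2] true OR false = true
[1.1.1] true AND true = true
[1.1.2.1.1] true AND false = false
[1.1.2.1.2.1] true OR false = true
[1.1.2.1.2] NOT true = false
[1.1.2.1] false OR false = false
[1.1.2.2.1.1] NOT true = false
[1.1.2.2.1.2] false OR false = false
[1.1.2.2.1] false AND false = false
[1.1.2.2] NOT false = true
[1.1.2] false AND true = false
[1.1] true OR false = true
[1] NOT true = false
[2] false → true (antecedent false ⇒ implication holds) = true
[root] false AND true = false
Overall: false → rejected

Rejected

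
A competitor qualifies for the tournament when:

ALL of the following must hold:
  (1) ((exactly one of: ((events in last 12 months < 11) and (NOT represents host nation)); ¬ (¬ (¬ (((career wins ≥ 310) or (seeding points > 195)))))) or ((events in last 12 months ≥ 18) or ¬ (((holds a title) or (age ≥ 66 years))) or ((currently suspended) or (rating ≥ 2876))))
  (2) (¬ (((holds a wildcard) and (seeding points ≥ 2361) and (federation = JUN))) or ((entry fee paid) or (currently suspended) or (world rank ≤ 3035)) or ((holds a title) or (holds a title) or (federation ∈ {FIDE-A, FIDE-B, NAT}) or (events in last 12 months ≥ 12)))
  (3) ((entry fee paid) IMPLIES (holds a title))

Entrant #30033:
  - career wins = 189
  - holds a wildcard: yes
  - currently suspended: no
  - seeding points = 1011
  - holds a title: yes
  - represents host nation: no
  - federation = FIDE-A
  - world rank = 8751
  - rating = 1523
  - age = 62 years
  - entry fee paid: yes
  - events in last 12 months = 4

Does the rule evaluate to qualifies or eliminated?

Qualifies

Atomic conditions:
  events in last 12 months < 11: 4 < 11 is true
  NOT represents host nation: no → true
  career wins ≥ 310: 189 ≥ 310 is false
  seeding points > 195: 1011 > 195 is true
  events in last 12 months ≥ 18: 4 ≥ 18 is false
  holds a title: yes → true
  age ≥ 66 years: 62 ≥ 66 is false
  currently suspended: no → false
  rating ≥ 2876: 1523 ≥ 2876 is false
  holds a wildcard: yes → true
  seeding points ≥ 2361: 1011 ≥ 2361 is false
  federation = JUN: FIDE-A == JUN is false
  entry fee paid: yes → true
  world rank ≤ 3035: 8751 ≤ 3035 is false
  federation ∈ {FIDE-A, FIDE-B, NAT}: FIDE-A is in the set → true
  events in last 12 months ≥ 12: 4 ≥ 12 is false
Combine:
[1.1.1] true AND true = true
[1.1.2.1.1.1] false OR true = true
[1.1.2.1.1] NOT true = false
[1.1.2.1] NOT false = true
[1.1.2] NOT true = false
[1.1] exactly-one(true, false) = true
[1.2.2.1] true OR false = true
[1.2.2] NOT true = false
[1.2.3] false OR false = false
[1.2] false OR false OR false = false
[1] true OR false = true
[2.1.1] true AND false AND false = false
[2.1] NOT false = true
[2.2] true OR false OR false = true
[2.3] true OR true OR true OR false = true
[2] true OR true OR true = true
[3] true → true = true
[root] true AND true AND true = true
Overall: true → qualifies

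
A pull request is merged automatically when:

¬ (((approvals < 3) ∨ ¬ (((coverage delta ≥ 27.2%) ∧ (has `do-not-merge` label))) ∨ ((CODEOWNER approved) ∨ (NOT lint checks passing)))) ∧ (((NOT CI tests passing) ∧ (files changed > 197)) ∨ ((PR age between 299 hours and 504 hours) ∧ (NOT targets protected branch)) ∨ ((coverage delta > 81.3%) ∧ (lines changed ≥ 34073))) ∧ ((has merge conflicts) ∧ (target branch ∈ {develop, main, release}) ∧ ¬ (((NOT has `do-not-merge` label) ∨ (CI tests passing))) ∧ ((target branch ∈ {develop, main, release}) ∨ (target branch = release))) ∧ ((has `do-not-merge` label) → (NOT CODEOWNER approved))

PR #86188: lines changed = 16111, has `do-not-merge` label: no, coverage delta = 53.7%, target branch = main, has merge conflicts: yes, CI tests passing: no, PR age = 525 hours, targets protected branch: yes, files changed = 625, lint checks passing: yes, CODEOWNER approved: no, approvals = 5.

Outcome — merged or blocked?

Blocked

Atomic conditions:
  approvals < 3: 5 < 3 is false
  coverage delta ≥ 27.2%: 53.7 ≥ 27.2 is true
  has `do-not-merge` label: no → false
  CODEOWNER approved: no → false
  NOT lint checks passing: yes → false
  NOT CI tests passing: no → true
  files changed > 197: 625 > 197 is true
  PR age between 299 hours and 504 hours: 525 in [299, 504] is false
  NOT targets protected branch: yes → false
  coverage delta > 81.3%: 53.7 > 81.3 is false
  lines changed ≥ 34073: 16111 ≥ 34073 is false
  has merge conflicts: yes → true
  target branch ∈ {develop, main, release}: main is in the set → true
  NOT has `do-not-merge` label: no → true
  CI tests passing: no → false
  target branch = release: main == release is false
  NOT CODEOWNER approved: no → true
Combine:
[1.1.2.1] true AND false = false
[1.1.2] NOT false = true
[1.1.3] false OR false = false
[1.1] false OR true OR false = true
[1] NOT true = false
[2.1] true AND true = true
[2.2] false AND false = false
[2.3] false AND false = false
[2] true OR false OR false = true
[3.3.1] true OR false = true
[3.3] NOT true = false
[3.4] true OR false = true
[3] true AND true AND false AND true = false
[4] false → true (antecedent false ⇒ implication holds) = true
[root] false AND true AND false AND true = false
Overall: false → blocked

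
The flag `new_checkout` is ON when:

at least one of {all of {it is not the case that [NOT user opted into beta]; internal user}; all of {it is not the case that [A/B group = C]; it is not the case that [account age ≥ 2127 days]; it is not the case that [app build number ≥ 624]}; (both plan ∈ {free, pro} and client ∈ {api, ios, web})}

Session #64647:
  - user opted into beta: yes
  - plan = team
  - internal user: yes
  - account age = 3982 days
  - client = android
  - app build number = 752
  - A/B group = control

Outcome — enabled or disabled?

Enabled

Atomic conditions:
  NOT user opted into beta: yes → false
  internal user: yes → true
  A/B group = C: control == C is false
  account age ≥ 2127 days: 3982 ≥ 2127 is true
  app build number ≥ 624: 752 ≥ 624 is true
  plan ∈ {free, pro}: team is not in the set → false
  client ∈ {api, ios, web}: android is not in the set → false
Combine:
[1.1] NOT false = true
[1] true AND true = true
[2.1] NOT false = true
[2.2] NOT true = false
[2.3] NOT true = false
[2] true AND false AND false = false
[3] false AND false = false
[root] true OR false OR false = true
Overall: true → enabled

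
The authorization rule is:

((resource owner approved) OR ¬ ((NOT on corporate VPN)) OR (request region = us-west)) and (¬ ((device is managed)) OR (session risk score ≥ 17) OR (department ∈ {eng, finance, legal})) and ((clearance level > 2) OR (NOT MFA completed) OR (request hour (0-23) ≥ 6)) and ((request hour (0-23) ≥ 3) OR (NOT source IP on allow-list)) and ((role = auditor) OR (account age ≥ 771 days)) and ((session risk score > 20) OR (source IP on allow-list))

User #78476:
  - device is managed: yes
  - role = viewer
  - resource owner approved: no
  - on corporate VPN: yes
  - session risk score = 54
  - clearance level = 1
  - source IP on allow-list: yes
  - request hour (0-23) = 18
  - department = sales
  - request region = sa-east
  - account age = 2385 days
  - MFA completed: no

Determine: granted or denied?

Atomic conditions:
  resource owner approved: no → false
  NOT on corporate VPN: yes → false
  request region = us-west: sa-east == us-west is false
  device is managed: yes → true
  session risk score ≥ 17: 54 ≥ 17 is true
  department ∈ {eng, finance, legal}: sales is not in the set → false
  clearance level > 2: 1 > 2 is false
  NOT MFA completed: no → true
  request hour (0-23) ≥ 6: 18 ≥ 6 is true
  request hour (0-23) ≥ 3: 18 ≥ 3 is true
  NOT source IP on allow-list: yes → false
  role = auditor: viewer == auditor is false
  account age ≥ 771 days: 2385 ≥ 771 is true
  session risk score > 20: 54 > 20 is true
  source IP on allow-list: yes → true
Combine:
[1.2] NOT false = true
[1] false OR true OR false = true
[2.1] NOT true = false
[2] false OR true OR false = true
[3] false OR true OR true = true
[4] true OR false = true
[5] false OR true = true
[6] true OR true = true
[root] true AND true AND true AND true AND true AND true = true
Overall: true → granted

Granted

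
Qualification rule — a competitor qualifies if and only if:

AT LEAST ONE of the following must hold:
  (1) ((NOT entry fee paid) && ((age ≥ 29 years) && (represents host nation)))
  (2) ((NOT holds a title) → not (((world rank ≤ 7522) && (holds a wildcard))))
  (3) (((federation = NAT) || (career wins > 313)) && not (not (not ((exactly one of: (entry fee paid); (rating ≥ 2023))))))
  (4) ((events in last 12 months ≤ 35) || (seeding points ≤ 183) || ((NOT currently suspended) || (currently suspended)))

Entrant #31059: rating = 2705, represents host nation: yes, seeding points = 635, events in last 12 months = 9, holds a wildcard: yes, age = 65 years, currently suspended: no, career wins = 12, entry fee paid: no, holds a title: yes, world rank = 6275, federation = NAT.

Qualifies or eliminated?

Atomic conditions:
  NOT entry fee paid: no → true
  age ≥ 29 years: 65 ≥ 29 is true
  represents host nation: yes → true
  NOT holds a title: yes → false
  world rank ≤ 7522: 6275 ≤ 7522 is true
  holds a wildcard: yes → true
  federation = NAT: NAT == NAT is true
  career wins > 313: 12 > 313 is false
  entry fee paid: no → false
  rating ≥ 2023: 2705 ≥ 2023 is true
  events in last 12 months ≤ 35: 9 ≤ 35 is true
  seeding points ≤ 183: 635 ≤ 183 is false
  NOT currently suspended: no → true
  currently suspended: no → false
Combine:
[1.2] true AND true = true
[1] true AND true = true
[2.2.1] true AND true = true
[2.2] NOT true = false
[2] false → false (antecedent false ⇒ implication holds) = true
[3.1] true OR false = true
[3.2.1.1.1] exactly-one(false, true) = true
[3.2.1.1] NOT true = false
[3.2.1] NOT false = true
[3.2] NOT true = false
[3] true AND false = false
[4.3] true OR false = true
[4] true OR false OR true = true
[root] true OR true OR false OR true = true
Overall: true → qualifies

Qualifies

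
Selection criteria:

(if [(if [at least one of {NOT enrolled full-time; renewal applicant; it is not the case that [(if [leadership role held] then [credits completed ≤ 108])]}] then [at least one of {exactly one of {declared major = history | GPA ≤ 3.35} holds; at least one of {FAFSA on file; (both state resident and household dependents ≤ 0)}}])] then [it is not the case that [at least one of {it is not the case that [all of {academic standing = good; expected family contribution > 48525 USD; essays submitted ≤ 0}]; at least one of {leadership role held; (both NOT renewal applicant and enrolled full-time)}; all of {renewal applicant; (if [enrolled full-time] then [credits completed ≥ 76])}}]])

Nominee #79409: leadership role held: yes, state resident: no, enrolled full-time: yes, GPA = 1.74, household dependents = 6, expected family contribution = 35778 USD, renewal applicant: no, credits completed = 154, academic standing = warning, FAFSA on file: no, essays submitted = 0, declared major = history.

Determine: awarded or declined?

Atomic conditions:
  NOT enrolled full-time: yes → false
  renewal applicant: no → false
  leadership role held: yes → true
  credits completed ≤ 108: 154 ≤ 108 is false
  declared major = history: history == history is true
  GPA ≤ 3.35: 1.74 ≤ 3.35 is true
  FAFSA on file: no → false
  state resident: no → false
  household dependents ≤ 0: 6 ≤ 0 is false
  academic standing = good: warning == good is false
  expected family contribution > 48525 USD: 35778 > 48525 is false
  essays submitted ≤ 0: 0 ≤ 0 is true
  NOT renewal applicant: no → true
  enrolled full-time: yes → true
  credits completed ≥ 76: 154 ≥ 76 is true
Combine:
[1.1.3.1] true → false = false
[1.1.3] NOT false = true
[1.1] false OR false OR true = true
[1.2.1] exactly-one(true, true) = false
[1.2.2.2] false AND false = false
[1.2.2] false OR false = false
[1.2] false OR false = false
[1] true → false = false
[2.1.1.1] false AND false AND true = false
[2.1.1] NOT false = true
[2.1.2.2] true AND true = true
[2.1.2] true OR true = true
[2.1.3.2] true → true = true
[2.1.3] false AND true = false
[2.1] true OR true OR false = true
[2] NOT true = false
[root] false → false (antecedent false ⇒ implication holds) = true
Overall: true → awarded

Awarded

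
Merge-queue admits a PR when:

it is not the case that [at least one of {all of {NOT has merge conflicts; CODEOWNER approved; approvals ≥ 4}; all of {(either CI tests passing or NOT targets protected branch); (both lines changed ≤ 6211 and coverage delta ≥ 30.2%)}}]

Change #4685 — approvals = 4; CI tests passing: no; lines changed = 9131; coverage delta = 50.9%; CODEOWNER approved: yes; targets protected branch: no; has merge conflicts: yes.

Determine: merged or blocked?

Merged

Atomic conditions:
  NOT has merge conflicts: yes → false
  CODEOWNER approved: yes → true
  approvals ≥ 4: 4 ≥ 4 is true
  CI tests passing: no → false
  NOT targets protected branch: no → true
  lines changed ≤ 6211: 9131 ≤ 6211 is false
  coverage delta ≥ 30.2%: 50.9 ≥ 30.2 is true
Combine:
[1.1] false AND true AND true = false
[1.2.1] false OR true = true
[1.2.2] false AND true = false
[1.2] true AND false = false
[1] false OR false = false
[root] NOT false = true
Overall: true → merged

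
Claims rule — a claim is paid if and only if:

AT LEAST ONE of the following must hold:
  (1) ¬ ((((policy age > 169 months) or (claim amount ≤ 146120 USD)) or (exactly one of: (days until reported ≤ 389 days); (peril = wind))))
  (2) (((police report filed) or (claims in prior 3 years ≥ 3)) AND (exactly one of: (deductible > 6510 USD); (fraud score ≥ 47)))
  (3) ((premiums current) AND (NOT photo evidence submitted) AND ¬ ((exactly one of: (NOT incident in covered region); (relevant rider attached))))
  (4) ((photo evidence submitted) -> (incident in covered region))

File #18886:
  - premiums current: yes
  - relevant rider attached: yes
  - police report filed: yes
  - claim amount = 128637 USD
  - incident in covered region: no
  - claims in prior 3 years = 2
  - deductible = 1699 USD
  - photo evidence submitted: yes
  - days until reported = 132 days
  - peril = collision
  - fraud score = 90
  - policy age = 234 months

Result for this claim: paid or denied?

Paid

Atomic conditions:
  policy age > 169 months: 234 > 169 is true
  claim amount ≤ 146120 USD: 128637 ≤ 146120 is true
  days until reported ≤ 389 days: 132 ≤ 389 is true
  peril = wind: collision == wind is false
  police report filed: yes → true
  claims in prior 3 years ≥ 3: 2 ≥ 3 is false
  deductible > 6510 USD: 1699 > 6510 is false
  fraud score ≥ 47: 90 ≥ 47 is true
  premiums current: yes → true
  NOT photo evidence submitted: yes → false
  NOT incident in covered region: no → true
  relevant rider attached: yes → true
  photo evidence submitted: yes → true
  incident in covered region: no → false
Combine:
[1.1.1] true OR true = true
[1.1.2] exactly-one(true, false) = true
[1.1] true OR true = true
[1] NOT true = false
[2.1] true OR false = true
[2.2] exactly-one(false, true) = true
[2] true AND true = true
[3.3.1] exactly-one(true, true) = false
[3.3] NOT false = true
[3] true AND false AND true = false
[4] true → false = false
[root] false OR true OR false OR false = true
Overall: true → paid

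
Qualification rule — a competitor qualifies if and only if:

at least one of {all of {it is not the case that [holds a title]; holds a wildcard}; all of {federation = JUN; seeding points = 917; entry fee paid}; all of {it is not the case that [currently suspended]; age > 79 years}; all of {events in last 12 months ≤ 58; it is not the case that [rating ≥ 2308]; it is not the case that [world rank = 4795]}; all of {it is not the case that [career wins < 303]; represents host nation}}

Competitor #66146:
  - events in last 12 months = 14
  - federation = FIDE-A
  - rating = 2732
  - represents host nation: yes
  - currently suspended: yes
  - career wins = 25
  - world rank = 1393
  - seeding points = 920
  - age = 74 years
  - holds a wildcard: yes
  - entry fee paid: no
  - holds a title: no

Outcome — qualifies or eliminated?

Atomic conditions:
  holds a title: no → false
  holds a wildcard: yes → true
  federation = JUN: FIDE-A == JUN is false
  seeding points = 917: 920 == 917 is false
  entry fee paid: no → false
  currently suspended: yes → true
  age > 79 years: 74 > 79 is false
  events in last 12 months ≤ 58: 14 ≤ 58 is true
  rating ≥ 2308: 2732 ≥ 2308 is true
  world rank = 4795: 1393 == 4795 is false
  career wins < 303: 25 < 303 is true
  represents host nation: yes → true
Combine:
[1.1] NOT false = true
[1] true AND true = true
[2] false AND false AND false = false
[3.1] NOT true = false
[3] false AND false = false
[4.2] NOT true = false
[4.3] NOT false = true
[4] true AND false AND true = false
[5.1] NOT true = false
[5] false AND true = false
[root] true OR false OR false OR false OR false = true
Overall: true → qualifies

Qualifies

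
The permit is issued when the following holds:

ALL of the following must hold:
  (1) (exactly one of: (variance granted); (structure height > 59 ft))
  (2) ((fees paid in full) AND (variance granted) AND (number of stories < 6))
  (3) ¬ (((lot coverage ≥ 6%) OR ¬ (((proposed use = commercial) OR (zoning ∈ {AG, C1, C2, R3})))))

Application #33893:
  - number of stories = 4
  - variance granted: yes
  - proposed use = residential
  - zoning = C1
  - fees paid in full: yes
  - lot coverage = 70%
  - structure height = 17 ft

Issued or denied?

Denied

Atomic conditions:
  variance granted: yes → true
  structure height > 59 ft: 17 > 59 is false
  fees paid in full: yes → true
  number of stories < 6: 4 < 6 is true
  lot coverage ≥ 6%: 70 ≥ 6 is true
  proposed use = commercial: residential == commercial is false
  zoning ∈ {AG, C1, C2, R3}: C1 is in the set → true
Combine:
[1] exactly-one(true, false) = true
[2] true AND true AND true = true
[3.1.2.1] false OR true = true
[3.1.2] NOT true = false
[3.1] true OR false = true
[3] NOT true = false
[root] true AND true AND false = false
Overall: false → denied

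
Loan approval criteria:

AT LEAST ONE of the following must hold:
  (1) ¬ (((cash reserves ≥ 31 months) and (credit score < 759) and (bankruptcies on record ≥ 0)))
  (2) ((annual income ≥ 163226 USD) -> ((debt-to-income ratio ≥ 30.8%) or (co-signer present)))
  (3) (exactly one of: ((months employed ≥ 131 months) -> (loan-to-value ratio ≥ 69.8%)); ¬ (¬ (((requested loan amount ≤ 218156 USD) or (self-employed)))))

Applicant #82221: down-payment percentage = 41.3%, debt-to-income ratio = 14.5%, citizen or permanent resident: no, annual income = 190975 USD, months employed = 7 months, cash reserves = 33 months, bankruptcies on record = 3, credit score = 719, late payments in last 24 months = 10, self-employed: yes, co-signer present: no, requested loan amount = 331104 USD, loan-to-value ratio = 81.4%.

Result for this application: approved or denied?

Denied

Atomic conditions:
  cash reserves ≥ 31 months: 33 ≥ 31 is true
  credit score < 759: 719 < 759 is true
  bankruptcies on record ≥ 0: 3 ≥ 0 is true
  annual income ≥ 163226 USD: 190975 ≥ 163226 is true
  debt-to-income ratio ≥ 30.8%: 14.5 ≥ 30.8 is false
  co-signer present: no → false
  months employed ≥ 131 months: 7 ≥ 131 is false
  loan-to-value ratio ≥ 69.8%: 81.4 ≥ 69.8 is true
  requested loan amount ≤ 218156 USD: 331104 ≤ 218156 is false
  self-employed: yes → true
Combine:
[1.1] true AND true AND true = true
[1] NOT true = false
[2.2] false OR false = false
[2] true → false = false
[3.1] false → true (antecedent false ⇒ implication holds) = true
[3.2.1.1] false OR true = true
[3.2.1] NOT true = false
[3.2] NOT false = true
[3] exactly-one(true, true) = false
[root] false OR false OR false = false
Overall: false → denied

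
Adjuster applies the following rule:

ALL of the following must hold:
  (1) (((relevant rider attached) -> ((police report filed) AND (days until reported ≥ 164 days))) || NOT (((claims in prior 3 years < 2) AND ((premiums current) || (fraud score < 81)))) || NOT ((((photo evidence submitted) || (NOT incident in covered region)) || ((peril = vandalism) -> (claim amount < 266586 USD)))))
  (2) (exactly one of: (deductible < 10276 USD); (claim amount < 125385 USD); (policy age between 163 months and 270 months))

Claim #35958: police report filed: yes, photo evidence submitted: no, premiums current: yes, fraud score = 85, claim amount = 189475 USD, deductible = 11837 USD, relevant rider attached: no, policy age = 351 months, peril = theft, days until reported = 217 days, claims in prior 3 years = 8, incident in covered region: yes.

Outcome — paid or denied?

Atomic conditions:
  relevant rider attached: no → false
  police report filed: yes → true
  days until reported ≥ 164 days: 217 ≥ 164 is true
  claims in prior 3 years < 2: 8 < 2 is false
  premiums current: yes → true
  fraud score < 81: 85 < 81 is false
  photo evidence submitted: no → false
  NOT incident in covered region: yes → false
  peril = vandalism: theft == vandalism is false
  claim amount < 266586 USD: 189475 < 266586 is true
  deductible < 10276 USD: 11837 < 10276 is false
  claim amount < 125385 USD: 189475 < 125385 is false
  policy age between 163 months and 270 months: 351 in [163, 270] is false
Combine:
[1.1.2] true AND true = true
[1.1] false → true (antecedent false ⇒ implication holds) = true
[1.2.1.2] true OR false = true
[1.2.1] false AND true = false
[1.2] NOT false = true
[1.3.1.1] false OR false = false
[1.3.1.2] false → true (antecedent false ⇒ implication holds) = true
[1.3.1] false OR true = true
[1.3] NOT true = false
[1] true OR true OR false = true
[2] exactly-one(false, false, false) = false
[root] true AND false = false
Overall: false → denied

Denied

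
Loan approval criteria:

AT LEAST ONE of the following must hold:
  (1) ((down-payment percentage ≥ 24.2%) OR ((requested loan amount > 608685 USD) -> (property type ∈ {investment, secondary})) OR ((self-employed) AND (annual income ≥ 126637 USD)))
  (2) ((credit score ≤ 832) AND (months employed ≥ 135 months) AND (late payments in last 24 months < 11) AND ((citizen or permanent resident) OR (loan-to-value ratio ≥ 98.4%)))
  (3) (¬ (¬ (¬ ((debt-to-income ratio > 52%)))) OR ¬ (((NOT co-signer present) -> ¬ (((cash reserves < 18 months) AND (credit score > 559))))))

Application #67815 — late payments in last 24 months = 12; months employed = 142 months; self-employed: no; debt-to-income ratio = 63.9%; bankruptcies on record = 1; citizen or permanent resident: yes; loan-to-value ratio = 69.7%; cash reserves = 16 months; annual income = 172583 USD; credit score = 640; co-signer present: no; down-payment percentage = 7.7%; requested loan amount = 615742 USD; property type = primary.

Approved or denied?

Approved

Atomic conditions:
  down-payment percentage ≥ 24.2%: 7.7 ≥ 24.2 is false
  requested loan amount > 608685 USD: 615742 > 608685 is true
  property type ∈ {investment, secondary}: primary is not in the set → false
  self-employed: no → false
  annual income ≥ 126637 USD: 172583 ≥ 126637 is true
  credit score ≤ 832: 640 ≤ 832 is true
  months employed ≥ 135 months: 142 ≥ 135 is true
  late payments in last 24 months < 11: 12 < 11 is false
  citizen or permanent resident: yes → true
  loan-to-value ratio ≥ 98.4%: 69.7 ≥ 98.4 is false
  debt-to-income ratio > 52%: 63.9 > 52 is true
  NOT co-signer present: no → true
  cash reserves < 18 months: 16 < 18 is true
  credit score > 559: 640 > 559 is true
Combine:
[1.2] true → false = false
[1.3] false AND true = false
[1] false OR false OR false = false
[2.4] true OR false = true
[2] true AND true AND false AND true = false
[3.1.1.1] NOT true = false
[3.1.1] NOT false = true
[3.1] NOT true = false
[3.2.1.2.1] true AND true = true
[3.2.1.2] NOT true = false
[3.2.1] true → false = false
[3.2] NOT false = true
[3] false OR true = true
[root] false OR false OR true = true
Overall: true → approved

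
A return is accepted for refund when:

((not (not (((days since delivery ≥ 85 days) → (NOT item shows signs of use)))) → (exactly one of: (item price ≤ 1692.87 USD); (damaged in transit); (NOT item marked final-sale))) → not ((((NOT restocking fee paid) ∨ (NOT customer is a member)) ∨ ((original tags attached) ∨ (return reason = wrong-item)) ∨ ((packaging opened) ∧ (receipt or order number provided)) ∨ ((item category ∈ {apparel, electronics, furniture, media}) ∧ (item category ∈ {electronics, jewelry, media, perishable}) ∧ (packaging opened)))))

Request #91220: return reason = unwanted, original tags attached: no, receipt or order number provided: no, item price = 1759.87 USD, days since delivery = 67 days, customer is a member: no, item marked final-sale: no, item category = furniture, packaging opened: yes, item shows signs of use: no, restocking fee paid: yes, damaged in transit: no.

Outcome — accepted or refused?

Atomic conditions:
  days since delivery ≥ 85 days: 67 ≥ 85 is false
  NOT item shows signs of use: no → true
  item price ≤ 1692.87 USD: 1759.87 ≤ 1692.87 is false
  damaged in transit: no → false
  NOT item marked final-sale: no → true
  NOT restocking fee paid: yes → false
  NOT customer is a member: no → true
  original tags attached: no → false
  return reason = wrong-item: unwanted == wrong-item is false
  packaging opened: yes → true
  receipt or order number provided: no → false
  item category ∈ {apparel, electronics, furniture, media}: furniture is in the set → true
  item category ∈ {electronics, jewelry, media, perishable}: furniture is not in the set → false
Combine:
[1.1.1.1] false → true (antecedent false ⇒ implication holds) = true
[1.1.1] NOT true = false
[1.1] NOT false = true
[1.2] exactly-one(false, false, true) = true
[1] true → true = true
[2.1.1] false OR true = true
[2.1.2] false OR false = false
[2.1.3] true AND false = false
[2.1.4] true AND false AND true = false
[2.1] true OR false OR false OR false = true
[2] NOT true = false
[root] true → false = false
Overall: false → refused

Refused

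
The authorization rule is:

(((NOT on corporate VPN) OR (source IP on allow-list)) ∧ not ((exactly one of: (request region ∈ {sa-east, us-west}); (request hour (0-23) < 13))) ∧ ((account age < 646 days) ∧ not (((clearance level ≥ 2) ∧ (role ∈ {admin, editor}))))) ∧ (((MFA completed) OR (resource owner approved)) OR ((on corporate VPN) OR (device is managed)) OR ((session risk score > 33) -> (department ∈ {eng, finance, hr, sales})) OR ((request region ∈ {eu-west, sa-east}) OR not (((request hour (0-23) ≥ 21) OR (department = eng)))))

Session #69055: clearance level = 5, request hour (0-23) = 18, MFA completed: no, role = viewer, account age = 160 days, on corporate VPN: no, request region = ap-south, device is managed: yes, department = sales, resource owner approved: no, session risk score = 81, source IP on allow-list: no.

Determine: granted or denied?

Granted

Atomic conditions:
  NOT on corporate VPN: no → true
  source IP on allow-list: no → false
  request region ∈ {sa-east, us-west}: ap-south is not in the set → false
  request hour (0-23) < 13: 18 < 13 is false
  account age < 646 days: 160 < 646 is true
  clearance level ≥ 2: 5 ≥ 2 is true
  role ∈ {admin, editor}: viewer is not in the set → false
  MFA completed: no → false
  resource owner approved: no → false
  on corporate VPN: no → false
  device is managed: yes → true
  session risk score > 33: 81 > 33 is true
  department ∈ {eng, finance, hr, sales}: sales is in the set → true
  request region ∈ {eu-west, sa-east}: ap-south is not in the set → false
  request hour (0-23) ≥ 21: 18 ≥ 21 is false
  department = eng: sales == eng is false
Combine:
[1.1] true OR false = true
[1.2.1] exactly-one(false, false) = false
[1.2] NOT false = true
[1.3.2.1] true AND false = false
[1.3.2] NOT false = true
[1.3] true AND true = true
[1] true AND true AND true = true
[2.1] false OR false = false
[2.2] false OR true = true
[2.3] true → true = true
[2.4.2.1] false OR false = false
[2.4.2] NOT false = true
[2.4] false OR true = true
[2] false OR true OR true OR true = true
[root] true AND true = true
Overall: true → granted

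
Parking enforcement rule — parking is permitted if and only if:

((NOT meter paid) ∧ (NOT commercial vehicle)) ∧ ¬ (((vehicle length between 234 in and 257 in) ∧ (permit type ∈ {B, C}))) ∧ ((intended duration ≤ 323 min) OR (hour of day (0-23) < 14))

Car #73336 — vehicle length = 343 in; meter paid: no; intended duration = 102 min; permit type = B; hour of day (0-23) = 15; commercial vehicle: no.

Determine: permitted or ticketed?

Permitted

Atomic conditions:
  NOT meter paid: no → true
  NOT commercial vehicle: no → true
  vehicle length between 234 in and 257 in: 343 in [234, 257] is false
  permit type ∈ {B, C}: B is in the set → true
  intended duration ≤ 323 min: 102 ≤ 323 is true
  hour of day (0-23) < 14: 15 < 14 is false
Combine:
[1] true AND true = true
[2.1] false AND true = false
[2] NOT false = true
[3] true OR false = true
[root] true AND true AND true = true
Overall: true → permitted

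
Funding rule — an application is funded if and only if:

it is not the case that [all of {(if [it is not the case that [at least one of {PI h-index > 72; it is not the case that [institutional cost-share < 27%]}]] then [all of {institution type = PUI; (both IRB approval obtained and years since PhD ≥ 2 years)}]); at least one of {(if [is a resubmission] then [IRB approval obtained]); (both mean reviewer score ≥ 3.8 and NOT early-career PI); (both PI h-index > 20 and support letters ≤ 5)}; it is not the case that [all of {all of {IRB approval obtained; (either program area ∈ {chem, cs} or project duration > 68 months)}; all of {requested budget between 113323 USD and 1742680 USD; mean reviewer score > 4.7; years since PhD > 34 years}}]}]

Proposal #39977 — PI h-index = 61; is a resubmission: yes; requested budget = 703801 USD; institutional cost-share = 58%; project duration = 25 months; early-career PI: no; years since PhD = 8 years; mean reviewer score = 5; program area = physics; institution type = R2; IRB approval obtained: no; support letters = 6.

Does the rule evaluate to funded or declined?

Atomic conditions:
  PI h-index > 72: 61 > 72 is false
  institutional cost-share < 27%: 58 < 27 is false
  institution type = PUI: R2 == PUI is false
  IRB approval obtained: no → false
  years since PhD ≥ 2 years: 8 ≥ 2 is true
  is a resubmission: yes → true
  mean reviewer score ≥ 3.8: 5 ≥ 3.8 is true
  NOT early-career PI: no → true
  PI h-index > 20: 61 > 20 is true
  support letters ≤ 5: 6 ≤ 5 is false
  program area ∈ {chem, cs}: physics is not in the set → false
  project duration > 68 months: 25 > 68 is false
  requested budget between 113323 USD and 1742680 USD: 703801 in [113323, 1742680] is true
  mean reviewer score > 4.7: 5 > 4.7 is true
  years since PhD > 34 years: 8 > 34 is false
Combine:
[1.1.1.1.2] NOT false = true
[1.1.1.1] false OR true = true
[1.1.1] NOT true = false
[1.1.2.2] false AND true = false
[1.1.2] false AND false = false
[1.1] false → false (antecedent false ⇒ implication holds) = true
[1.2.1] true → false = false
[1.2.2] true AND true = true
[1.2.3] true AND false = false
[1.2] false OR true OR false = true
[1.3.1.1.2] false OR false = false
[1.3.1.1] false AND false = false
[1.3.1.2] true AND true AND false = false
[1.3.1] false AND false = false
[1.3] NOT false = true
[1] true AND true AND true = true
[root] NOT true = false
Overall: false → declined

Declined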